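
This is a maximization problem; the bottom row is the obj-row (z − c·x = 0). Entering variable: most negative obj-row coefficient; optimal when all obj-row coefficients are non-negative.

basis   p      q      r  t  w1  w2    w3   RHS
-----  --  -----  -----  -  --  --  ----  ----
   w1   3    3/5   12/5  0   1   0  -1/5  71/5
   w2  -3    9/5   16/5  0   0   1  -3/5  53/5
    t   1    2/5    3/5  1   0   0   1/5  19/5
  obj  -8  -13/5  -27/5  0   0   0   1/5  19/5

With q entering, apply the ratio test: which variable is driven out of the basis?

Column q entries and ratios — w1: (71/5)/(3/5) = 71/3; w2: (53/5)/(9/5) = 53/9; t: (19/5)/(2/5) = 19/2.
Smallest ratio is 53/9 in the row of w2, so w2 leaves.

w2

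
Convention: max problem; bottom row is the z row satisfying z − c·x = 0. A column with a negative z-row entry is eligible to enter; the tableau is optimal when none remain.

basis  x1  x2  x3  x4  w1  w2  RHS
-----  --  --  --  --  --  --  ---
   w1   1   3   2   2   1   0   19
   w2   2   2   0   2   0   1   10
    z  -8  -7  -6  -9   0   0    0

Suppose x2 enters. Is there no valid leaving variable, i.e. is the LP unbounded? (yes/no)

no

Column x2 has positive entries in row(s) 1, 2, so the ratio test bounds it — not unbounded.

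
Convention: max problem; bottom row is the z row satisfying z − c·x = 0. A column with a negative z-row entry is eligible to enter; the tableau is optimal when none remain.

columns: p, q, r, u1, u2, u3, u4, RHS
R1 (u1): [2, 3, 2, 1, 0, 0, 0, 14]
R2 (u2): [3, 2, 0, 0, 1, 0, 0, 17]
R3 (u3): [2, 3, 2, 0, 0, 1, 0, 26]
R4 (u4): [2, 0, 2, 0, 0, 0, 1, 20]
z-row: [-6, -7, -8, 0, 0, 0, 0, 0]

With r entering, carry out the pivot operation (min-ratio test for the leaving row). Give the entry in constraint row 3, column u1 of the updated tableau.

Ratio test on column r — row 1: 14/2 = 7; row 2: entry 0 ≤ 0; row 3: 26/2 = 13; row 4: 20/2 = 10. Minimum is 7 at row 1 (u1 leaves); pivot element 2.
Divide row 1 by 2; eliminate column r from the other rows.
Row 3 update in column u1: 0 − 2·(1/2) = -1.

-1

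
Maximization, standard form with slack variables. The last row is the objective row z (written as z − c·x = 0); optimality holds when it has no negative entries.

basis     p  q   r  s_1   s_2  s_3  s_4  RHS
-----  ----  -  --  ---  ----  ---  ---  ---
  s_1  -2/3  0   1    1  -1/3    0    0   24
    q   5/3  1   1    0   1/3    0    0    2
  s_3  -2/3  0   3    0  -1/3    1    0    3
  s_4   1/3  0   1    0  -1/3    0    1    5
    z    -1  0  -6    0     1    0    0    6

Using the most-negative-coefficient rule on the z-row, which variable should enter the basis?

Negative z-row entries: p: -1, r: -6.
The most negative is -6 in column r, so r enters.

r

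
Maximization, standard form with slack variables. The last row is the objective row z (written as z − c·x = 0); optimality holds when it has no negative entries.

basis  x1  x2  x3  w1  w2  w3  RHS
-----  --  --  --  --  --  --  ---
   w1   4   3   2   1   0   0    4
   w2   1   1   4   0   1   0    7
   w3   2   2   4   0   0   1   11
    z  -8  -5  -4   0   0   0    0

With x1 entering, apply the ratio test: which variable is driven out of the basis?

Column x1 entries and ratios — w1: 4/4 = 1; w2: 7/1 = 7; w3: 11/2 = 11/2.
Smallest ratio is 1 in the row of w1, so w1 leaves.

w1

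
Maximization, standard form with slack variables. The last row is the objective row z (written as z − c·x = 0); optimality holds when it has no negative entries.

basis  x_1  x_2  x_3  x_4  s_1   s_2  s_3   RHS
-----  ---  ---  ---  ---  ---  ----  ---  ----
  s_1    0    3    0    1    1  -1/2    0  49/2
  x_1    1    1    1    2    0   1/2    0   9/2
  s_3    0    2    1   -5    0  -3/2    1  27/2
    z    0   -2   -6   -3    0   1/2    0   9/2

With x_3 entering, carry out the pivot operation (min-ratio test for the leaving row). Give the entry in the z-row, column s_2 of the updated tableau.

Ratio test on column x_3 — row 1: entry 0 ≤ 0; row 2: (9/2)/1 = 9/2; row 3: (27/2)/1 = 27/2. Minimum is 9/2 at row 2 (x_1 leaves); pivot element 1.
Divide row 2 by 1; eliminate column x_3 from the other rows.
z-row update in column s_2: 1/2 − (-6)·(1/2) = 7/2.

7/2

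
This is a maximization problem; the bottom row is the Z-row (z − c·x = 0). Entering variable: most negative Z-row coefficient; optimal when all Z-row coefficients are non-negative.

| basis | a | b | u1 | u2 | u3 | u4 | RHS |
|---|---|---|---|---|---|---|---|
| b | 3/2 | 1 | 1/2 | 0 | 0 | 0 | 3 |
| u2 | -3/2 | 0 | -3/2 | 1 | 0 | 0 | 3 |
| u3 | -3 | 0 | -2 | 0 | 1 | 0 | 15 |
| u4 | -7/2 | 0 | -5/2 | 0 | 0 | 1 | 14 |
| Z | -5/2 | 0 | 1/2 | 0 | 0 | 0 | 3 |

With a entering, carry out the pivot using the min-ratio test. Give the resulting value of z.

8

Ratio test on column a — row 1: 3/(3/2) = 2; row 2: entry -3/2 ≤ 0; row 3: entry -3 ≤ 0; row 4: entry -7/2 ≤ 0. Minimum is 2 at row 1 (b leaves); pivot element 3/2.
Pivot on row 1; the Z-row RHS becomes 3 − (-5/2)·2 = 8.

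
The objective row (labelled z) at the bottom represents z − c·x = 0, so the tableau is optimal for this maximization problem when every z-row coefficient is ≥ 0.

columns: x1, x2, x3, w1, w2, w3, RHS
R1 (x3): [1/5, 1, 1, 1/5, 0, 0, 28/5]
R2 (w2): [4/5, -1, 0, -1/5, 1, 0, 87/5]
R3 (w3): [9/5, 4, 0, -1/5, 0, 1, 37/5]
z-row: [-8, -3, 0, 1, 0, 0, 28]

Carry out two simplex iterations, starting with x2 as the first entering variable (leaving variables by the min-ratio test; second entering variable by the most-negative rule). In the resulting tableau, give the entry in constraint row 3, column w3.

Ratio test on column x2 — row 1: (28/5)/1 = 28/5; row 2: entry -1 ≤ 0; row 3: (37/5)/4 = 37/20. Minimum is 37/20 at row 3 (w3 leaves); pivot element 4.
Divide row 3 by 4; eliminate column x2 from the other rows.
Second iteration: most negative z-row entry is -133/20 in column x1, so x1 enters.
Ratio test on column x1 — row 1: entry -1/4 ≤ 0; row 2: (77/4)/(5/4) = 77/5; row 3: (37/20)/(9/20) = 37/9. Minimum is 37/9 at row 3 (x2 leaves); pivot element 9/20.
Divide row 3 by 9/20; eliminate column x1 from the other rows.
After both pivots, the entry at constraint row 3, column w3 is 5/9.

5/9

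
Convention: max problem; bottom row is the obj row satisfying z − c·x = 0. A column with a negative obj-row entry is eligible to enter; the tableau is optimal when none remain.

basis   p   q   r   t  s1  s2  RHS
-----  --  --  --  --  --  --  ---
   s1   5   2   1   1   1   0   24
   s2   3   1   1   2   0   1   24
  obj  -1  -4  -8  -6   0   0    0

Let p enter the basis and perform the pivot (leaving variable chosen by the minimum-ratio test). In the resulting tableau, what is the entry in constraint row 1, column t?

Ratio test on column p — row 1: 24/5 = 24/5; row 2: 24/3 = 8. Minimum is 24/5 at row 1 (s1 leaves); pivot element 5.
Divide row 1 by 5; eliminate column p from the other rows.
In the new row 1, the t entry is the old entry divided by the pivot: 1/5 = 1/5.

1/5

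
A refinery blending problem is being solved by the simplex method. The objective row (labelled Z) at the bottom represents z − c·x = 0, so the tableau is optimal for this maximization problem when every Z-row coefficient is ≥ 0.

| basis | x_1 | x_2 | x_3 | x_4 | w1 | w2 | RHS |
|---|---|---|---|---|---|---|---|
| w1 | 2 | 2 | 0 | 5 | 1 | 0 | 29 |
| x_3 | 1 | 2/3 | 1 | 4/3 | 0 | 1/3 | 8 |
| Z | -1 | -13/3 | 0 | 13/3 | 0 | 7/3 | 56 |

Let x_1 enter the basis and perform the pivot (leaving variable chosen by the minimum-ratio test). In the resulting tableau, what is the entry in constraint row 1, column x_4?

Ratio test on column x_1 — row 1: 29/2 = 29/2; row 2: 8/1 = 8. Minimum is 8 at row 2 (x_3 leaves); pivot element 1.
Divide row 2 by 1; eliminate column x_1 from the other rows.
Row 1 update in column x_4: 5 − 2·(4/3) = 7/3.

7/3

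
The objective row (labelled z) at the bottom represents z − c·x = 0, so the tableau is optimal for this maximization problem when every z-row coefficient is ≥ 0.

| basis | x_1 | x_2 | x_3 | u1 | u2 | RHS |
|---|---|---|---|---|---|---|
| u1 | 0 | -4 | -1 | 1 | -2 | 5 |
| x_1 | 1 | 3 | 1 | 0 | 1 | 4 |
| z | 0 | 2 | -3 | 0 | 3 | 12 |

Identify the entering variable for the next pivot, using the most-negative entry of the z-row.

x_3

Negative z-row entries: x_3: -3.
The most negative is -3 in column x_3, so x_3 enters.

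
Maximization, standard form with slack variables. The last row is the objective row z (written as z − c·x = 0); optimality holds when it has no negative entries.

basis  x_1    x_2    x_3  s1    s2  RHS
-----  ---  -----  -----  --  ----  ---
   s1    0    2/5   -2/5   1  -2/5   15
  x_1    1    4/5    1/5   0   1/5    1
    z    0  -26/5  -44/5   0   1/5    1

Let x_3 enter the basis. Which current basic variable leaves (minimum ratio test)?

Column x_3 entries and ratios — s1: -2/5 ≤ 0, skip; x_1: 1/(1/5) = 5.
Smallest ratio is 5 in the row of x_1, so x_1 leaves.

x_1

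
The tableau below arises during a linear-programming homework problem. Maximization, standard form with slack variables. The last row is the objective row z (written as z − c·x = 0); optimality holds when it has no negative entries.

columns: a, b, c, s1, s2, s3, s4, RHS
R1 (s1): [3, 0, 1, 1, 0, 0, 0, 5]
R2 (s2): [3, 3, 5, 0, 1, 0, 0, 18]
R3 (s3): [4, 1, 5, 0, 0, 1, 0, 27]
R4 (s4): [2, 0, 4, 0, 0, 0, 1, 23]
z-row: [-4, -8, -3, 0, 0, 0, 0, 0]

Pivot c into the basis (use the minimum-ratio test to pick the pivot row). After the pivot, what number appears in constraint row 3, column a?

Ratio test on column c — row 1: 5/1 = 5; row 2: 18/5 = 18/5; row 3: 27/5 = 27/5; row 4: 23/4 = 23/4. Minimum is 18/5 at row 2 (s2 leaves); pivot element 5.
Divide row 2 by 5; eliminate column c from the other rows.
Row 3 update in column a: 4 − 5·(3/5) = 1.

1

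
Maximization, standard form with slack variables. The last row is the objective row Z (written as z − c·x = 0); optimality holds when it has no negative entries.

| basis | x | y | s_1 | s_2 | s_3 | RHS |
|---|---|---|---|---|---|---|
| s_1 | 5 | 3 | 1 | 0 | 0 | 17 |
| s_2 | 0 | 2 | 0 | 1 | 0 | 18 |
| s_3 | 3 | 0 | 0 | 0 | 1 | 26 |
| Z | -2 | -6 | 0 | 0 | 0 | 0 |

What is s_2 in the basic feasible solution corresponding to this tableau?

18

s_2 is basic (row 2); its value is the RHS of that row, 18.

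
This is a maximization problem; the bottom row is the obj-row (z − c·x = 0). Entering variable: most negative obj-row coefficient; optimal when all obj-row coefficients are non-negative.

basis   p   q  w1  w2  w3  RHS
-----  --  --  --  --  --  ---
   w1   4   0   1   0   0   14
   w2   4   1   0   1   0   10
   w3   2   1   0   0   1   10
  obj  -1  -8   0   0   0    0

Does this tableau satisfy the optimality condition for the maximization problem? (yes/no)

no

The obj-row has a negative entry -8 in column q, so it is not optimal.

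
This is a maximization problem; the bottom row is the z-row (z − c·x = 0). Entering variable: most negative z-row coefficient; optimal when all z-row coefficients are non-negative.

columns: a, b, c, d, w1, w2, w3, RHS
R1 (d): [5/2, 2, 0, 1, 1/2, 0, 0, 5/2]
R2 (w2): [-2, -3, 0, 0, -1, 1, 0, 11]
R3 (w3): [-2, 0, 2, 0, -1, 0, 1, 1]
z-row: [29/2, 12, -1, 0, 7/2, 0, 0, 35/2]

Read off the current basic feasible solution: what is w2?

w2 is basic (row 2); its value is the RHS of that row, 11.

11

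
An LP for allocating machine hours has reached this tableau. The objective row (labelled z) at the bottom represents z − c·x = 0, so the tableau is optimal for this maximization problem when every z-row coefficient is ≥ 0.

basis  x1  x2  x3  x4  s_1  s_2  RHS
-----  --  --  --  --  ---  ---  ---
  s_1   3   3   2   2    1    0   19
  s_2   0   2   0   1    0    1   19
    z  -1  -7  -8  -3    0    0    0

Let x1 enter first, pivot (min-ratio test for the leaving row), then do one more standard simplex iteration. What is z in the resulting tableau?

Ratio test on column x1 — row 1: 19/3 = 19/3; row 2: entry 0 ≤ 0. Minimum is 19/3 at row 1 (s_1 leaves); pivot element 3.
Pivot on row 1; the z-row RHS becomes 0 − (-1)·(19/3) = 19/3.
Next entering variable (most negative z-row entry -22/3): x3.
Ratio test on column x3 — row 1: (19/3)/(2/3) = 19/2; row 2: entry 0 ≤ 0. Minimum is 19/2 at row 1 (x1 leaves); pivot element 2/3.
After the second pivot the z-row RHS is 19/3 − (-22/3)·(19/2) = 76.

76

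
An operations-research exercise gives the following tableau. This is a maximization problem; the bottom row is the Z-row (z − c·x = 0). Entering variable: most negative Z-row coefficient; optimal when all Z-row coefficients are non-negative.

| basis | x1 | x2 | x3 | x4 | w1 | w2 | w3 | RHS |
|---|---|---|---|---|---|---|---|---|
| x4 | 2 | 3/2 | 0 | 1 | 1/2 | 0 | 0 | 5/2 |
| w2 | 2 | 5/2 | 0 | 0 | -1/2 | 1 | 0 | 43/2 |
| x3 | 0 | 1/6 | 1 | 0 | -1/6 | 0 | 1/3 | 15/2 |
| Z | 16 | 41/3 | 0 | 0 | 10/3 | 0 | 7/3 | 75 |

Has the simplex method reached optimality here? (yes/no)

Every Z-row coefficient is ≥ 0, so the tableau is optimal.

yes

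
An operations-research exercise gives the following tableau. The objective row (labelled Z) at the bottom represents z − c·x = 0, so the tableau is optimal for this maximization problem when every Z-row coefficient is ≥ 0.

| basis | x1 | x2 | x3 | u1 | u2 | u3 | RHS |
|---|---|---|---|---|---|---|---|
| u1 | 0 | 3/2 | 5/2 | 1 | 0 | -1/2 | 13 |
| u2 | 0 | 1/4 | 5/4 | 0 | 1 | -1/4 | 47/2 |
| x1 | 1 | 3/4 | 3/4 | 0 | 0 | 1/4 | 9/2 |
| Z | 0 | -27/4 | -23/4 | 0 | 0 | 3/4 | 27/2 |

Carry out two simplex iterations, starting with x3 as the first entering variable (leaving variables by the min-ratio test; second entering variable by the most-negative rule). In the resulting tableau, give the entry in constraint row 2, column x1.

5/3

Ratio test on column x3 — row 1: 13/(5/2) = 26/5; row 2: (47/2)/(5/4) = 94/5; row 3: (9/2)/(3/4) = 6. Minimum is 26/5 at row 1 (u1 leaves); pivot element 5/2.
Divide row 1 by 5/2; eliminate column x3 from the other rows.
Second iteration: most negative Z-row entry is -33/10 in column x2, so x2 enters.
Ratio test on column x2 — row 1: (26/5)/(3/5) = 26/3; row 2: entry -1/2 ≤ 0; row 3: (3/5)/(3/10) = 2. Minimum is 2 at row 3 (x1 leaves); pivot element 3/10.
Divide row 3 by 3/10; eliminate column x2 from the other rows.
After both pivots, the entry at constraint row 2, column x1 is 5/3.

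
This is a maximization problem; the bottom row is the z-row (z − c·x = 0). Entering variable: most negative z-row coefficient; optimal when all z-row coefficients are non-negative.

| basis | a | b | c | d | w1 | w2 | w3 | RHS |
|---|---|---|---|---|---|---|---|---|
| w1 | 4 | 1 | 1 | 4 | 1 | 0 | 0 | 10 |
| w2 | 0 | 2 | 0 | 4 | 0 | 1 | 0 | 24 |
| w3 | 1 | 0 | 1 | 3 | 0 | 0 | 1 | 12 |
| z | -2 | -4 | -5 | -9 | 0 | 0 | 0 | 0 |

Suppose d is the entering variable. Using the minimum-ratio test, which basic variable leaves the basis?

w1

Column d entries and ratios — w1: 10/4 = 5/2; w2: 24/4 = 6; w3: 12/3 = 4.
Smallest ratio is 5/2 in the row of w1, so w1 leaves.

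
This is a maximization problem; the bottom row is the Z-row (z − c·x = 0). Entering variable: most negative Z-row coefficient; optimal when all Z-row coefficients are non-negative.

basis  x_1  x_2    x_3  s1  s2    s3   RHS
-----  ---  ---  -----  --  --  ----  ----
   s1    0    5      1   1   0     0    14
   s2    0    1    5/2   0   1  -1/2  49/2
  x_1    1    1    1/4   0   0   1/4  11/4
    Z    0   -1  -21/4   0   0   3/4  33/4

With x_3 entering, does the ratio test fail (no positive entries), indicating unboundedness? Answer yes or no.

Column x_3 has positive entries in row(s) 1, 2, 3, so the ratio test bounds it — not unbounded.

no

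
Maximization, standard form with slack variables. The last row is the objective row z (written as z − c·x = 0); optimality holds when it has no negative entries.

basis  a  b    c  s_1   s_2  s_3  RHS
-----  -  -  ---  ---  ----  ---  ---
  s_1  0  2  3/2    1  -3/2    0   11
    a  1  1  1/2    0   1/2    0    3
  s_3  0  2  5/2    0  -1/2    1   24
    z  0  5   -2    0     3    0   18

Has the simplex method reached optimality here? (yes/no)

no

The z-row has a negative entry -2 in column c, so it is not optimal.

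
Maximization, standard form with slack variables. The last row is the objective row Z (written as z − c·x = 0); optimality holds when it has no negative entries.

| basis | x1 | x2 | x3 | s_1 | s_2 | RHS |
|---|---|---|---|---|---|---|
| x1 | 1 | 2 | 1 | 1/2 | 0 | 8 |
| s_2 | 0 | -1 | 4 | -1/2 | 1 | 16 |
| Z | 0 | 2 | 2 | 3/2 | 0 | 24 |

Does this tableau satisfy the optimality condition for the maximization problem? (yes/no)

Every Z-row coefficient is ≥ 0, so the tableau is optimal.

yes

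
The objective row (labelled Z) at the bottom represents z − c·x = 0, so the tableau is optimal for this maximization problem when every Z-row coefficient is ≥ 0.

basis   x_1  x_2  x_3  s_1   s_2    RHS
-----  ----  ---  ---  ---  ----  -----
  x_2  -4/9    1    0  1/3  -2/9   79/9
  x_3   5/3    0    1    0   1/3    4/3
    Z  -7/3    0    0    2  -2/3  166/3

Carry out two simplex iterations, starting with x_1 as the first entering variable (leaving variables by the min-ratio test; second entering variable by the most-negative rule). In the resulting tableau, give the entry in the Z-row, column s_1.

Ratio test on column x_1 — row 1: entry -4/9 ≤ 0; row 2: (4/3)/(5/3) = 4/5. Minimum is 4/5 at row 2 (x_3 leaves); pivot element 5/3.
Divide row 2 by 5/3; eliminate column x_1 from the other rows.
Second iteration: most negative Z-row entry is -1/5 in column s_2, so s_2 enters.
Ratio test on column s_2 — row 1: entry -2/15 ≤ 0; row 2: (4/5)/(1/5) = 4. Minimum is 4 at row 2 (x_1 leaves); pivot element 1/5.
Divide row 2 by 1/5; eliminate column s_2 from the other rows.
After both pivots, the entry at the Z-row, column s_1 is 2.

2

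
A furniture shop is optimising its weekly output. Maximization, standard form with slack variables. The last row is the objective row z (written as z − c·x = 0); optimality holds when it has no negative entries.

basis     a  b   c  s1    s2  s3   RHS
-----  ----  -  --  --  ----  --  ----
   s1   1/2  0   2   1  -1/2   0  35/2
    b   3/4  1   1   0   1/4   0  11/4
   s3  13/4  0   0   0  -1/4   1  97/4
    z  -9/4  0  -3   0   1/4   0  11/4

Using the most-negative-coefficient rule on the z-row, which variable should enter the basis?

c

Negative z-row entries: a: -9/4, c: -3.
The most negative is -3 in column c, so c enters.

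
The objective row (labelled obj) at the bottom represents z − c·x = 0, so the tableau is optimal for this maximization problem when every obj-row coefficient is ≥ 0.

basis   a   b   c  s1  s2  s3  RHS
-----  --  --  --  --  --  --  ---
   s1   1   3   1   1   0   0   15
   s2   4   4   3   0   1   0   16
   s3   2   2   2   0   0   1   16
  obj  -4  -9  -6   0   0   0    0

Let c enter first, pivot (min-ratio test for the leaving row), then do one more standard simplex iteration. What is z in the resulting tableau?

36

Ratio test on column c — row 1: 15/1 = 15; row 2: 16/3 = 16/3; row 3: 16/2 = 8. Minimum is 16/3 at row 2 (s2 leaves); pivot element 3.
Pivot on row 2; the obj-row RHS becomes 0 − (-6)·(16/3) = 32.
Next entering variable (most negative obj-row entry -1): b.
Ratio test on column b — row 1: (29/3)/(5/3) = 29/5; row 2: (16/3)/(4/3) = 4; row 3: entry -2/3 ≤ 0. Minimum is 4 at row 2 (c leaves); pivot element 4/3.
After the second pivot the obj-row RHS is 32 − (-1)·4 = 36.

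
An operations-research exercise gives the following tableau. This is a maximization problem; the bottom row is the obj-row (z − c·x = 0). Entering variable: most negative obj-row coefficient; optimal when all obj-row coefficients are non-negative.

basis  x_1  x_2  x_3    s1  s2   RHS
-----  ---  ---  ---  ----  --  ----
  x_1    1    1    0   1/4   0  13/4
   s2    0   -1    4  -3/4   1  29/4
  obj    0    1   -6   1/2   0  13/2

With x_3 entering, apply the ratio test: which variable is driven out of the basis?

Column x_3 entries and ratios — x_1: 0 ≤ 0, skip; s2: (29/4)/4 = 29/16.
Smallest ratio is 29/16 in the row of s2, so s2 leaves.

s2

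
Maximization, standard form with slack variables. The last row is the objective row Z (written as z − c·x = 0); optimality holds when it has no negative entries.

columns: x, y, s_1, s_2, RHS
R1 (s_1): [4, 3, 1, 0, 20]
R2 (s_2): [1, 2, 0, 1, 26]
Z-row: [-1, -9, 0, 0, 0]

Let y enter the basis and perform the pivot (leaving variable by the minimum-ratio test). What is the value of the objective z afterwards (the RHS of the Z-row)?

Ratio test on column y — row 1: 20/3 = 20/3; row 2: 26/2 = 13. Minimum is 20/3 at row 1 (s_1 leaves); pivot element 3.
Pivot on row 1; the Z-row RHS becomes 0 − (-9)·(20/3) = 60.

60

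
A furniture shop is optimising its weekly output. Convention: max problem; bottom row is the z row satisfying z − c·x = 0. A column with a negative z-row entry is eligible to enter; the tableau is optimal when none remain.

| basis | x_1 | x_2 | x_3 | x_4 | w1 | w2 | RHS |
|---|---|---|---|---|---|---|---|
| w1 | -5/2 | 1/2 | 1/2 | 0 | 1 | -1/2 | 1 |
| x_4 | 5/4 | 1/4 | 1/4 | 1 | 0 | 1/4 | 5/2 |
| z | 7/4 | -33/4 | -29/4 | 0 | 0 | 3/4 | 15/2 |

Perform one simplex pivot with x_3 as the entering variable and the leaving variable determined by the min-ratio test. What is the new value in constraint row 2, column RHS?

Ratio test on column x_3 — row 1: 1/(1/2) = 2; row 2: (5/2)/(1/4) = 10. Minimum is 2 at row 1 (w1 leaves); pivot element 1/2.
Divide row 1 by 1/2; eliminate column x_3 from the other rows.
Row 2 update in column RHS: 5/2 − (1/4)·2 = 2.

2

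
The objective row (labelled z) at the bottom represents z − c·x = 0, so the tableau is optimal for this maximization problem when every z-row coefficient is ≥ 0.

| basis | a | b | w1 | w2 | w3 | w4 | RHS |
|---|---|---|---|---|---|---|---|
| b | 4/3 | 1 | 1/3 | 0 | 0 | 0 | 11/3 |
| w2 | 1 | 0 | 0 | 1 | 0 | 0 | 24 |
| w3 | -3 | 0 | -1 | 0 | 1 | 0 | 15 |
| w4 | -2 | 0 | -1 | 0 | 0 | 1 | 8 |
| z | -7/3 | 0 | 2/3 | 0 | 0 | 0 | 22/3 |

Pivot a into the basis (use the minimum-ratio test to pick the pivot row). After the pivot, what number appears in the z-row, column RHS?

Ratio test on column a — row 1: (11/3)/(4/3) = 11/4; row 2: 24/1 = 24; row 3: entry -3 ≤ 0; row 4: entry -2 ≤ 0. Minimum is 11/4 at row 1 (b leaves); pivot element 4/3.
Divide row 1 by 4/3; eliminate column a from the other rows.
z-row update in column RHS: 22/3 − (-7/3)·(11/4) = 55/4.

55/4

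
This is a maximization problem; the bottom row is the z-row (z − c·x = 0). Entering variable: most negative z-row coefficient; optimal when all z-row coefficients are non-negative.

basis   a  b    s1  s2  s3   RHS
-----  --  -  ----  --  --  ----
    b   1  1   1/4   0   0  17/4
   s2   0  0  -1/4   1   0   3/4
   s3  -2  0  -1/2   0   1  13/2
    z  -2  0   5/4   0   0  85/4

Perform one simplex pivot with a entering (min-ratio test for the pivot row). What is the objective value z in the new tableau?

119/4

Ratio test on column a — row 1: (17/4)/1 = 17/4; row 2: entry 0 ≤ 0; row 3: entry -2 ≤ 0. Minimum is 17/4 at row 1 (b leaves); pivot element 1.
Pivot on row 1; the z-row RHS becomes 85/4 − (-2)·(17/4) = 119/4.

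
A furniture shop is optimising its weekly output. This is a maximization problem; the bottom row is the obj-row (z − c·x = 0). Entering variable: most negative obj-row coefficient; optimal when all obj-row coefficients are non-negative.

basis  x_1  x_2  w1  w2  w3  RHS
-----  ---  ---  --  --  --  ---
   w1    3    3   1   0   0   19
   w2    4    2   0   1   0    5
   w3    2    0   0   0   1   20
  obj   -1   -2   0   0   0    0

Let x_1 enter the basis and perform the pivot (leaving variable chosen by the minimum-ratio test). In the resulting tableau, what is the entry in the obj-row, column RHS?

5/4

Ratio test on column x_1 — row 1: 19/3 = 19/3; row 2: 5/4 = 5/4; row 3: 20/2 = 10. Minimum is 5/4 at row 2 (w2 leaves); pivot element 4.
Divide row 2 by 4; eliminate column x_1 from the other rows.
obj-row update in column RHS: 0 − (-1)·(5/4) = 5/4.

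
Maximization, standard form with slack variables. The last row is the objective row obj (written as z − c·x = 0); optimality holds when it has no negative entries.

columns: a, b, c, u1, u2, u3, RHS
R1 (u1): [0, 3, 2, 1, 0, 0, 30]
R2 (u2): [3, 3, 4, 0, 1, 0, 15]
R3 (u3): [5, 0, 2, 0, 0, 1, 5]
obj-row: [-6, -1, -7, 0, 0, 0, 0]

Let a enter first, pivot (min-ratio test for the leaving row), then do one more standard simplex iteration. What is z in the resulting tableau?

Ratio test on column a — row 1: entry 0 ≤ 0; row 2: 15/3 = 5; row 3: 5/5 = 1. Minimum is 1 at row 3 (u3 leaves); pivot element 5.
Pivot on row 3; the obj-row RHS becomes 0 − (-6)·1 = 6.
Next entering variable (most negative obj-row entry -23/5): c.
Ratio test on column c — row 1: 30/2 = 15; row 2: 12/(14/5) = 30/7; row 3: 1/(2/5) = 5/2. Minimum is 5/2 at row 3 (a leaves); pivot element 2/5.
After the second pivot the obj-row RHS is 6 − (-23/5)·(5/2) = 35/2.

35/2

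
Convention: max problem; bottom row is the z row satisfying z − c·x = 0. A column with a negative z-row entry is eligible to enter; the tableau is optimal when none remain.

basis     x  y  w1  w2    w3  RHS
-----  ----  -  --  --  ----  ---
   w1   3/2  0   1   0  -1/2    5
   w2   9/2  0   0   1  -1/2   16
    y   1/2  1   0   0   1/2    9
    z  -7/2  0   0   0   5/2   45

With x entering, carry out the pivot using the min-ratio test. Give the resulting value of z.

Ratio test on column x — row 1: 5/(3/2) = 10/3; row 2: 16/(9/2) = 32/9; row 3: 9/(1/2) = 18. Minimum is 10/3 at row 1 (w1 leaves); pivot element 3/2.
Pivot on row 1; the z-row RHS becomes 45 − (-7/2)·(10/3) = 170/3.

170/3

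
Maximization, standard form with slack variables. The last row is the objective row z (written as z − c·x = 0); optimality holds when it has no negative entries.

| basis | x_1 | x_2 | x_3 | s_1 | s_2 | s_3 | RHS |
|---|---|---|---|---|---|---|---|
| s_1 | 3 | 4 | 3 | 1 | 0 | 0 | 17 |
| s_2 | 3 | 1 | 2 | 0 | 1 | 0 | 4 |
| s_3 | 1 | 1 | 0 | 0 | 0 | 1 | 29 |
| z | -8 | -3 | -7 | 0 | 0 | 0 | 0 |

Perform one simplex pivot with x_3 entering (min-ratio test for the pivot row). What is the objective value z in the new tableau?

14

Ratio test on column x_3 — row 1: 17/3 = 17/3; row 2: 4/2 = 2; row 3: entry 0 ≤ 0. Minimum is 2 at row 2 (s_2 leaves); pivot element 2.
Pivot on row 2; the z-row RHS becomes 0 − (-7)·2 = 14.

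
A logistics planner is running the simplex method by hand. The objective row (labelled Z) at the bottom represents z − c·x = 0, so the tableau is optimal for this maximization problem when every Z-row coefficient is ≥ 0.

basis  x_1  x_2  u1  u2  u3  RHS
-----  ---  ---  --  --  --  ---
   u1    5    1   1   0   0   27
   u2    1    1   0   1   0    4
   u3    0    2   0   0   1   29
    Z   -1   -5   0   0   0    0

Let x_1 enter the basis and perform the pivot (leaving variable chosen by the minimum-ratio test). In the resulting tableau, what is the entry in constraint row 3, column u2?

0

Ratio test on column x_1 — row 1: 27/5 = 27/5; row 2: 4/1 = 4; row 3: entry 0 ≤ 0. Minimum is 4 at row 2 (u2 leaves); pivot element 1.
Divide row 2 by 1; eliminate column x_1 from the other rows.
Row 3 update in column u2: 0 − 0·1 = 0.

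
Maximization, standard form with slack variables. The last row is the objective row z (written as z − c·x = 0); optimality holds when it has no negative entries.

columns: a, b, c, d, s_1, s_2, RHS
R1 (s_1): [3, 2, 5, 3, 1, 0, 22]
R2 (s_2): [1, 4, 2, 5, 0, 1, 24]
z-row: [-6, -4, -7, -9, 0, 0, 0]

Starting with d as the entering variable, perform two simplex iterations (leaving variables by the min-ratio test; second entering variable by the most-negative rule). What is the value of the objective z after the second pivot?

Ratio test on column d — row 1: 22/3 = 22/3; row 2: 24/5 = 24/5. Minimum is 24/5 at row 2 (s_2 leaves); pivot element 5.
Pivot on row 2; the z-row RHS becomes 0 − (-9)·(24/5) = 216/5.
Next entering variable (most negative z-row entry -21/5): a.
Ratio test on column a — row 1: (38/5)/(12/5) = 19/6; row 2: (24/5)/(1/5) = 24. Minimum is 19/6 at row 1 (s_1 leaves); pivot element 12/5.
After the second pivot the z-row RHS is 216/5 − (-21/5)·(19/6) = 113/2.

113/2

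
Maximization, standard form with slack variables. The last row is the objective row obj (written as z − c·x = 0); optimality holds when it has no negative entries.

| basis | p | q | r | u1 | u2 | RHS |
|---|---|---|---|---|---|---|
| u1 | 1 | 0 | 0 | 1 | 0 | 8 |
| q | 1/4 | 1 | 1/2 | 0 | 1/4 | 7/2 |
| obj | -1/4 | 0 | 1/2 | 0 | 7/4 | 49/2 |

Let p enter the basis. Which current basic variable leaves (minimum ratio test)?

Column p entries and ratios — u1: 8/1 = 8; q: (7/2)/(1/4) = 14.
Smallest ratio is 8 in the row of u1, so u1 leaves.

u1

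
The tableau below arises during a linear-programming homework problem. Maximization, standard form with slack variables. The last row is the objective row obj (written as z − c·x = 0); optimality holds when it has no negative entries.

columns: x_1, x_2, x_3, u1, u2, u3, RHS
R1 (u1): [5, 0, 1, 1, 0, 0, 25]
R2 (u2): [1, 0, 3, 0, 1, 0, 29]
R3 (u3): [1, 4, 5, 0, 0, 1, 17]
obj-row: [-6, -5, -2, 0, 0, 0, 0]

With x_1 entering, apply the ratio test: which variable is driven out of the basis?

Column x_1 entries and ratios — u1: 25/5 = 5; u2: 29/1 = 29; u3: 17/1 = 17.
Smallest ratio is 5 in the row of u1, so u1 leaves.

u1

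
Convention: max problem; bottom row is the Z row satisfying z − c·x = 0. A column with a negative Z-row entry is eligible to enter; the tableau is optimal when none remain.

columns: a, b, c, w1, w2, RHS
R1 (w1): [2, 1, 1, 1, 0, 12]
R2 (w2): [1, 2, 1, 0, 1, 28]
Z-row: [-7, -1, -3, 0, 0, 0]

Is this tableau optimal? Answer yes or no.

The Z-row has a negative entry -7 in column a, so it is not optimal.

no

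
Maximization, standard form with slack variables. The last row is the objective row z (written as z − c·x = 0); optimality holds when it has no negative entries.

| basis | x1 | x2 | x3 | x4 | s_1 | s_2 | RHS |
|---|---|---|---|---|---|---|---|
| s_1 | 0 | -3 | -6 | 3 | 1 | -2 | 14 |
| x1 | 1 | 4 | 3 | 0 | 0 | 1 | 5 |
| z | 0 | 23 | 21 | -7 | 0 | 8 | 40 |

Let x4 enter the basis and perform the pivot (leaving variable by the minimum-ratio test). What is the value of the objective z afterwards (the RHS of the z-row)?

Ratio test on column x4 — row 1: 14/3 = 14/3; row 2: entry 0 ≤ 0. Minimum is 14/3 at row 1 (s_1 leaves); pivot element 3.
Pivot on row 1; the z-row RHS becomes 40 − (-7)·(14/3) = 218/3.

218/3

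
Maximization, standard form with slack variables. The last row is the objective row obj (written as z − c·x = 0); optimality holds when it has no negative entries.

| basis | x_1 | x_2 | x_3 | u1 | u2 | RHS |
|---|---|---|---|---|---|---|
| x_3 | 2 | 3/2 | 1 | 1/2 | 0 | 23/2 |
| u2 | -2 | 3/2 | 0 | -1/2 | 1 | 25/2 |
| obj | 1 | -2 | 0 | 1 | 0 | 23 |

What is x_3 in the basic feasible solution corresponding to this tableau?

x_3 is basic (row 1); its value is the RHS of that row, 23/2.

23/2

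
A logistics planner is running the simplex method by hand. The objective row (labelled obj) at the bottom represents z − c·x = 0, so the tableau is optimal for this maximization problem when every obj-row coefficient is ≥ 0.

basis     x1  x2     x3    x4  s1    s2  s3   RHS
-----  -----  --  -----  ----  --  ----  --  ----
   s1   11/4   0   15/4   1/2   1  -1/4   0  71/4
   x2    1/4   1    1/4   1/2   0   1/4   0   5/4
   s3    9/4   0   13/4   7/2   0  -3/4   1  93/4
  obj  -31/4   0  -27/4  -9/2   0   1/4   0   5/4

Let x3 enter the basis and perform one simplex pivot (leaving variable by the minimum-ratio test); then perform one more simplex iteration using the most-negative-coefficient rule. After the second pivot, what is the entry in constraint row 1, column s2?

Ratio test on column x3 — row 1: (71/4)/(15/4) = 71/15; row 2: (5/4)/(1/4) = 5; row 3: (93/4)/(13/4) = 93/13. Minimum is 71/15 at row 1 (s1 leaves); pivot element 15/4.
Divide row 1 by 15/4; eliminate column x3 from the other rows.
Second iteration: most negative obj-row entry is -18/5 in column x4, so x4 enters.
Ratio test on column x4 — row 1: (71/15)/(2/15) = 71/2; row 2: (1/15)/(7/15) = 1/7; row 3: (118/15)/(46/15) = 59/23. Minimum is 1/7 at row 2 (x2 leaves); pivot element 7/15.
Divide row 2 by 7/15; eliminate column x4 from the other rows.
After both pivots, the entry at constraint row 1, column s2 is -1/7.

-1/7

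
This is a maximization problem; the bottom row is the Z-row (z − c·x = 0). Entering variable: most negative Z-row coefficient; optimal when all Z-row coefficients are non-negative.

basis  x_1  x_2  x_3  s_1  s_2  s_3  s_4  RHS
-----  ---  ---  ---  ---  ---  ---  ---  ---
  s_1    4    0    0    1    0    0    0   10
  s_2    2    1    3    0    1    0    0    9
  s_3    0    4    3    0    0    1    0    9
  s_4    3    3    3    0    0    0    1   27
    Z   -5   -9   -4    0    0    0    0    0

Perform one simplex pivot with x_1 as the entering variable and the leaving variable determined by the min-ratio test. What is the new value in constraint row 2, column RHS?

4

Ratio test on column x_1 — row 1: 10/4 = 5/2; row 2: 9/2 = 9/2; row 3: entry 0 ≤ 0; row 4: 27/3 = 9. Minimum is 5/2 at row 1 (s_1 leaves); pivot element 4.
Divide row 1 by 4; eliminate column x_1 from the other rows.
Row 2 update in column RHS: 9 − 2·(5/2) = 4.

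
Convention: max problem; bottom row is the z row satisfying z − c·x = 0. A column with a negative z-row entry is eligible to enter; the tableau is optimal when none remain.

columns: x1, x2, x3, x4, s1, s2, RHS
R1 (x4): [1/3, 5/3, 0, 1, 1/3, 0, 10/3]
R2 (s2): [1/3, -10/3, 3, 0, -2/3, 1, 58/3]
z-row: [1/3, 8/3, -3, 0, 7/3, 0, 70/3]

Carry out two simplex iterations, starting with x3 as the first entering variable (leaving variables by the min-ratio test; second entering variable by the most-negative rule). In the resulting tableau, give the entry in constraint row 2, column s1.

0

Ratio test on column x3 — row 1: entry 0 ≤ 0; row 2: (58/3)/3 = 58/9. Minimum is 58/9 at row 2 (s2 leaves); pivot element 3.
Divide row 2 by 3; eliminate column x3 from the other rows.
Second iteration: most negative z-row entry is -2/3 in column x2, so x2 enters.
Ratio test on column x2 — row 1: (10/3)/(5/3) = 2; row 2: entry -10/9 ≤ 0. Minimum is 2 at row 1 (x4 leaves); pivot element 5/3.
Divide row 1 by 5/3; eliminate column x2 from the other rows.
After both pivots, the entry at constraint row 2, column s1 is 0.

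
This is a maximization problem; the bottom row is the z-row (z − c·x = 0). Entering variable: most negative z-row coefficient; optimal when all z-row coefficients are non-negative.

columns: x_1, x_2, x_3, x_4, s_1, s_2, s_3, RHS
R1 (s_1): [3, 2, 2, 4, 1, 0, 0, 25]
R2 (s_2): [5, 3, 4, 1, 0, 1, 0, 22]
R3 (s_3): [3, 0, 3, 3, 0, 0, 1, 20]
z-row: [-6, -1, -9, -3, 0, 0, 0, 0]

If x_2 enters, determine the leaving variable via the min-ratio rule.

s_2

Column x_2 entries and ratios — s_1: 25/2 = 25/2; s_2: 22/3 = 22/3; s_3: 0 ≤ 0, skip.
Smallest ratio is 22/3 in the row of s_2, so s_2 leaves.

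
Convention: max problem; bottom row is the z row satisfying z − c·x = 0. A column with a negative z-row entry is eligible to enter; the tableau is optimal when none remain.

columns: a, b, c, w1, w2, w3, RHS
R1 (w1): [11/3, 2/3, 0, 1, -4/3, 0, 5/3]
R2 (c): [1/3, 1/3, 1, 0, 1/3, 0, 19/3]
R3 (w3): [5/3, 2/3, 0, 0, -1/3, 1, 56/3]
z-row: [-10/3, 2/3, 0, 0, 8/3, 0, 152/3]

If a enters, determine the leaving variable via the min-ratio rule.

w1

Column a entries and ratios — w1: (5/3)/(11/3) = 5/11; c: (19/3)/(1/3) = 19; w3: (56/3)/(5/3) = 56/5.
Smallest ratio is 5/11 in the row of w1, so w1 leaves.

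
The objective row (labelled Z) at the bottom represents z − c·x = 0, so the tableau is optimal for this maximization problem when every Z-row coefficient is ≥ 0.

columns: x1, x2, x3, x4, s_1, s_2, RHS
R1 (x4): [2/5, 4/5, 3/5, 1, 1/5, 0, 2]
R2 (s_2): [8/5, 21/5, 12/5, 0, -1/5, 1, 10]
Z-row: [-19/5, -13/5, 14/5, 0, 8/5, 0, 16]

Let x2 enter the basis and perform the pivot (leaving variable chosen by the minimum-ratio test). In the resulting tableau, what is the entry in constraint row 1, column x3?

Ratio test on column x2 — row 1: 2/(4/5) = 5/2; row 2: 10/(21/5) = 50/21. Minimum is 50/21 at row 2 (s_2 leaves); pivot element 21/5.
Divide row 2 by 21/5; eliminate column x2 from the other rows.
Row 1 update in column x3: 3/5 − (4/5)·(4/7) = 1/7.

1/7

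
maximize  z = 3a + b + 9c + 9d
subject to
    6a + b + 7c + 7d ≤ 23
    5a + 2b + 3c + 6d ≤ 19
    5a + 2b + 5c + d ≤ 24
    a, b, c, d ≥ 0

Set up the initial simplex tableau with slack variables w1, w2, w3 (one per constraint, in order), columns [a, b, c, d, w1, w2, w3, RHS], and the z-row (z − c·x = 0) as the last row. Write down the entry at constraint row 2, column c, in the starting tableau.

3

Constraint 2 has coefficient 3 on c.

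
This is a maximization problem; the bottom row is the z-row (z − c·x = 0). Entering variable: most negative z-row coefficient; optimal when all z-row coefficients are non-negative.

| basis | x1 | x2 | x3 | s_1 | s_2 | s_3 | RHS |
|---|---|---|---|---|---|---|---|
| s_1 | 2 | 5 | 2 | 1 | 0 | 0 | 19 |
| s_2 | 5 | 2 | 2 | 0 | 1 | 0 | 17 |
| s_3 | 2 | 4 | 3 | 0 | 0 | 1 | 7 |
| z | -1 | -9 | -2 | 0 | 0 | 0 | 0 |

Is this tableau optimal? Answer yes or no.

no

The z-row has a negative entry -9 in column x2, so it is not optimal.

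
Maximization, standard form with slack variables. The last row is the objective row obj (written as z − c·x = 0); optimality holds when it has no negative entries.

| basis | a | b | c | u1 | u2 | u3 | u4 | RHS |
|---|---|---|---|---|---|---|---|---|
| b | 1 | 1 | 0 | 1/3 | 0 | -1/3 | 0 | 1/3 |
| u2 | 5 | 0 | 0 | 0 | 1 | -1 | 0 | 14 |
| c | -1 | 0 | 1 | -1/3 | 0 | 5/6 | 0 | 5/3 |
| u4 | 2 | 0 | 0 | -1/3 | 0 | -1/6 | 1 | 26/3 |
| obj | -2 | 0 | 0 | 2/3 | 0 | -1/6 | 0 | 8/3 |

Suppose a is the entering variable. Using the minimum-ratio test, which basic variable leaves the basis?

b

Column a entries and ratios — b: (1/3)/1 = 1/3; u2: 14/5 = 14/5; c: -1 ≤ 0, skip; u4: (26/3)/2 = 13/3.
Smallest ratio is 1/3 in the row of b, so b leaves.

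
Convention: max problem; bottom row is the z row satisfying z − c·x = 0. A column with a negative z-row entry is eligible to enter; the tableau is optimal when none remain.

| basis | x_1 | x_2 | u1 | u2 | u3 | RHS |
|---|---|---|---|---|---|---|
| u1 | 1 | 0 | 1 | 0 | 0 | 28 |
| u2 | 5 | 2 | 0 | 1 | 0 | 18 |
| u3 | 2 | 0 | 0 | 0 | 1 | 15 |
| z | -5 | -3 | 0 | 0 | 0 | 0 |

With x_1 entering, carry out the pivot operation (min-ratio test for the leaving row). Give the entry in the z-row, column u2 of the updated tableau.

Ratio test on column x_1 — row 1: 28/1 = 28; row 2: 18/5 = 18/5; row 3: 15/2 = 15/2. Minimum is 18/5 at row 2 (u2 leaves); pivot element 5.
Divide row 2 by 5; eliminate column x_1 from the other rows.
z-row update in column u2: 0 − (-5)·(1/5) = 1.

1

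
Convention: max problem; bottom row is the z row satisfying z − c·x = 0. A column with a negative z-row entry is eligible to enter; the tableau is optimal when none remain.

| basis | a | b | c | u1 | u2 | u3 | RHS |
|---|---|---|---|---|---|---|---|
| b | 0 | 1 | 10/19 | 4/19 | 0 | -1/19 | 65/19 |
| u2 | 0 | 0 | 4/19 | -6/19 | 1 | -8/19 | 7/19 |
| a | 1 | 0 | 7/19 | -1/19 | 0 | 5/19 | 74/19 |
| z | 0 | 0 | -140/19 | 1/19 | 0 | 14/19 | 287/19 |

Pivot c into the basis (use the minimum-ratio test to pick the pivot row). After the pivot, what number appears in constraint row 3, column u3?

1

Ratio test on column c — row 1: (65/19)/(10/19) = 13/2; row 2: (7/19)/(4/19) = 7/4; row 3: (74/19)/(7/19) = 74/7. Minimum is 7/4 at row 2 (u2 leaves); pivot element 4/19.
Divide row 2 by 4/19; eliminate column c from the other rows.
Row 3 update in column u3: 5/19 − (7/19)·(-2) = 1.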